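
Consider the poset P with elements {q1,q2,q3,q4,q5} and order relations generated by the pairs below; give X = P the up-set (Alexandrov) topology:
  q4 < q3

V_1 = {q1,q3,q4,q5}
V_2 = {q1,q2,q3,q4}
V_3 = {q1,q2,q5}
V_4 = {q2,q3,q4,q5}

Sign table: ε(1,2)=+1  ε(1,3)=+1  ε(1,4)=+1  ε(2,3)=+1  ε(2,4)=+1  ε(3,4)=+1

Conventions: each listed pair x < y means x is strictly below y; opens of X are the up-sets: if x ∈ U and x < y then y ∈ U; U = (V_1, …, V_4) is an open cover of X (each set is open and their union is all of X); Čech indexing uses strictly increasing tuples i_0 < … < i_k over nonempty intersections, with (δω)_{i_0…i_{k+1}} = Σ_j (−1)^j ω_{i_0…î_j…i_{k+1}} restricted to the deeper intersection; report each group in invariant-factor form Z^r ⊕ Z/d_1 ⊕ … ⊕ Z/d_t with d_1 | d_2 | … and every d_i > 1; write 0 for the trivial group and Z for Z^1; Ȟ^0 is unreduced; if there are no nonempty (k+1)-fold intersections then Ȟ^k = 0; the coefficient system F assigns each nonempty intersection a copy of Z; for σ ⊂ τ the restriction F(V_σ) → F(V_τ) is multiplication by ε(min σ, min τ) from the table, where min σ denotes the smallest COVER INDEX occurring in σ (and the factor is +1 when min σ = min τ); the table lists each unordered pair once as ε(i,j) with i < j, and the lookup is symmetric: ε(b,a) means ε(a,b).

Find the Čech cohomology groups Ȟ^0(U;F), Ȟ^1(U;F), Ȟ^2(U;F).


nonempty overlaps:
  V12={q1,q3,q4} V13={q1,q5} V14={q3,q4,q5} V23={q1,q2} V24={q2,q3,q4} V34={q2,q5}
  V123={q1} V124={q3,q4} V134={q5} V234={q2}
C dims 4,6,4; δ0: rk 3, SNF 1^3; δ1: rk 3, SNF 1^3
degree 0: 4−3−0 = 1 → Ȟ^0 ≅ Z
degree 1: 6−3−3 = 0 → Ȟ^1 ≅ 0
degree 2: 4−0−3 = 1 → Ȟ^2 ≅ Z

Ȟ^0 = Z, Ȟ^1 = 0 and Ȟ^2 = Z


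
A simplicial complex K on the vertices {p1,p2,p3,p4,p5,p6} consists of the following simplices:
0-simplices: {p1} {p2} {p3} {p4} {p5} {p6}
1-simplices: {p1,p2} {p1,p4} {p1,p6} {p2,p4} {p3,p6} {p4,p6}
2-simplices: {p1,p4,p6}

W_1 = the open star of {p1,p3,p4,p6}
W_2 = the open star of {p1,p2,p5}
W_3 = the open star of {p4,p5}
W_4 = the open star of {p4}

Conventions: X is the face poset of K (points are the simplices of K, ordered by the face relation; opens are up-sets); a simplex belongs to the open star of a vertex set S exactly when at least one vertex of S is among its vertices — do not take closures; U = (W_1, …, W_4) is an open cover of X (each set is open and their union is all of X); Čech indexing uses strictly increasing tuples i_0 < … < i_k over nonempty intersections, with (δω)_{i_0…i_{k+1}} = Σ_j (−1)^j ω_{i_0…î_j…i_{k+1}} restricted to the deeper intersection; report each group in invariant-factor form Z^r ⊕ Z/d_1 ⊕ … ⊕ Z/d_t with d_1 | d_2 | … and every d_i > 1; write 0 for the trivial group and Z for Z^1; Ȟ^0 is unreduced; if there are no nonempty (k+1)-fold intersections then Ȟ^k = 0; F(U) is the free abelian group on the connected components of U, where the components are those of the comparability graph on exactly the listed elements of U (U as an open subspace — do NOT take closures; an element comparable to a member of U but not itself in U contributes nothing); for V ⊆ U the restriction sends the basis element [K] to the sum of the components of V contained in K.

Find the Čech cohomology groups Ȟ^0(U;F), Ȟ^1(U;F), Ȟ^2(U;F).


nerve simplices:
  W1={{p1},{p3},{p4},{p6},{p1,p2},{p1,p4},{p1,p6},{p2,p4},{p3,p6},{p4,p6},{p1,p4,p6}} W2={{p1},{p2},{p5},{p1,p2},{p1,p4},{p1,p6},{p2,p4},{p1,p4,p6}} W3={{p4},{p5},{p1,p4},{p2,p4},{p4,p6},{p1,p4,p6}} W4={{p4},{p1,p4},{p2,p4},{p4,p6},{p1,p4,p6}}
  W12={{p1},{p1,p2},{p1,p4},{p1,p6},{p2,p4},{p1,p4,p6}} W13={{p4},{p1,p4},{p2,p4},{p4,p6},{p1,p4,p6}} W14={{p4},{p1,p4},{p2,p4},{p4,p6},{p1,p4,p6}} W23={{p5},{p1,p4},{p2,p4},{p1,p4,p6}} W24={{p1,p4},{p2,p4},{p1,p4,p6}} W34={{p4},{p1,p4},{p2,p4},{p4,p6},{p1,p4,p6}}
  W123={{p1,p4},{p2,p4},{p1,p4,p6}} W124={{p1,p4},{p2,p4},{p1,p4,p6}} W134={{p4},{p1,p4},{p2,p4},{p4,p6},{p1,p4,p6}} W234={{p1,p4},{p2,p4},{p1,p4,p6}}
  W1234={{p1,p4},{p2,p4},{p1,p4,p6}}
components per intersection:
  W1: {{p1},{p3},{p4},{p6},{p1,p2},{p1,p4},{p1,p6},{p2,p4},{p3,p6},{p4,p6},{p1,p4,p6}}
  W2: {{p1},{p2},{p1,p2},{p1,p4},{p1,p6},{p2,p4},{p1,p4,p6}} {{p5}}
  W3: {{p4},{p1,p4},{p2,p4},{p4,p6},{p1,p4,p6}} {{p5}}
  W4: {{p4},{p1,p4},{p2,p4},{p4,p6},{p1,p4,p6}}
  W12: {{p1},{p1,p2},{p1,p4},{p1,p6},{p1,p4,p6}} {{p2,p4}}
  W13: {{p4},{p1,p4},{p2,p4},{p4,p6},{p1,p4,p6}}
  W14: {{p4},{p1,p4},{p2,p4},{p4,p6},{p1,p4,p6}}
  W23: {{p5}} {{p1,p4},{p1,p4,p6}} {{p2,p4}}
  W24: {{p1,p4},{p1,p4,p6}} {{p2,p4}}
  W34: {{p4},{p1,p4},{p2,p4},{p4,p6},{p1,p4,p6}}
  W123: {{p1,p4},{p1,p4,p6}} {{p2,p4}}
  W124: {{p1,p4},{p1,p4,p6}} {{p2,p4}}
  W134: {{p4},{p1,p4},{p2,p4},{p4,p6},{p1,p4,p6}}
  W234: {{p1,p4},{p1,p4,p6}} {{p2,p4}}
  W1234: {{p1,p4},{p1,p4,p6}} {{p2,p4}}
C dims 6,10,7,2; δ0: rk 4, SNF 1^4; δ1: rk 5, SNF 1^5; δ2: rk 2, SNF 1^2
degree 0: 6−4−0 = 2 → Ȟ^0 ≅ Z^2
degree 1: 10−5−4 = 1 → Ȟ^1 ≅ Z
degree 2: 7−2−5 = 0 → Ȟ^2 ≅ 0

Ȟ^0 ≅ Z^2, Ȟ^1 ≅ Z, Ȟ^2 ≅ 0


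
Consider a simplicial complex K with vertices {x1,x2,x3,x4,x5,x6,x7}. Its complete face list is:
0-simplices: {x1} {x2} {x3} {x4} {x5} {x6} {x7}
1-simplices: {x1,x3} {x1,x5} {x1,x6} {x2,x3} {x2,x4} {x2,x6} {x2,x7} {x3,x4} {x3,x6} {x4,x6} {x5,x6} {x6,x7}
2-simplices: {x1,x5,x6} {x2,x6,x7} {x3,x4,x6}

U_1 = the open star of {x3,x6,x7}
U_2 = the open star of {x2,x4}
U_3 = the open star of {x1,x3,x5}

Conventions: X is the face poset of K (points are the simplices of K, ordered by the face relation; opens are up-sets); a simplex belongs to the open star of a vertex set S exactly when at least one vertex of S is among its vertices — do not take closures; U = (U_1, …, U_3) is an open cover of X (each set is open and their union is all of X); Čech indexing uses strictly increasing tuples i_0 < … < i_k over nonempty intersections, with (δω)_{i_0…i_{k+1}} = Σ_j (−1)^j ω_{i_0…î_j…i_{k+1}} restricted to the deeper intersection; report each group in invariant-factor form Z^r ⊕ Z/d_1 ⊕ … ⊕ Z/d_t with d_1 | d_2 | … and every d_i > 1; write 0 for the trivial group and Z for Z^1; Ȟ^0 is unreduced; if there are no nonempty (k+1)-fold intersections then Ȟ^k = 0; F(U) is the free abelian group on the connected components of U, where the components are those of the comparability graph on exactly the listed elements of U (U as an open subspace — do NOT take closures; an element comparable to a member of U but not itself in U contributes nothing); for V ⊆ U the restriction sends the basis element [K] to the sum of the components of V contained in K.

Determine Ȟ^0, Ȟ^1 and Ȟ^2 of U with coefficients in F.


cover nerve:
  U1={{x3},{x6},{x7},{x1,x3},{x1,x6},{x2,x3},{x2,x6},{x2,x7},{x3,x4},{x3,x6},{x4,x6},{x5,x6},{x6,x7},{x1,x5,x6},{x2,x6,x7},{x3,x4,x6}} U2={{x2},{x4},{x2,x3},{x2,x4},{x2,x6},{x2,x7},{x3,x4},{x4,x6},{x2,x6,x7},{x3,x4,x6}} U3={{x1},{x3},{x5},{x1,x3},{x1,x5},{x1,x6},{x2,x3},{x3,x4},{x3,x6},{x5,x6},{x1,x5,x6},{x3,x4,x6}}
  U12={{x2,x3},{x2,x6},{x2,x7},{x3,x4},{x4,x6},{x2,x6,x7},{x3,x4,x6}} U13={{x3},{x1,x3},{x1,x6},{x2,x3},{x3,x4},{x3,x6},{x5,x6},{x1,x5,x6},{x3,x4,x6}} U23={{x2,x3},{x3,x4},{x3,x4,x6}}
  U123={{x2,x3},{x3,x4},{x3,x4,x6}}
components per intersection:
  U1: {{x3},{x6},{x7},{x1,x3},{x1,x6},{x2,x3},{x2,x6},{x2,x7},{x3,x4},{x3,x6},{x4,x6},{x5,x6},{x6,x7},{x1,x5,x6},{x2,x6,x7},{x3,x4,x6}}
  U2: {{x2},{x4},{x2,x3},{x2,x4},{x2,x6},{x2,x7},{x3,x4},{x4,x6},{x2,x6,x7},{x3,x4,x6}}
  U3: {{x1},{x3},{x5},{x1,x3},{x1,x5},{x1,x6},{x2,x3},{x3,x4},{x3,x6},{x5,x6},{x1,x5,x6},{x3,x4,x6}}
  U12: {{x2,x3}} {{x2,x6},{x2,x7},{x2,x6,x7}} {{x3,x4},{x4,x6},{x3,x4,x6}}
  U13: {{x3},{x1,x3},{x2,x3},{x3,x4},{x3,x6},{x3,x4,x6}} {{x1,x6},{x5,x6},{x1,x5,x6}}
  U23: {{x2,x3}} {{x3,x4},{x3,x4,x6}}
  U123: {{x2,x3}} {{x3,x4},{x3,x4,x6}}
C dims 3,7,2; δ0: rk 2, SNF 1^2; δ1: rk 2, SNF 1^2
Ȟ^0: (3−2)−0=1 ⇒ Z
Ȟ^1: (7−2)−2=3 ⇒ Z^3
Ȟ^2: (2−0)−2=0 ⇒ 0

Ȟ^0 = Z; Ȟ^1 = Z^3; Ȟ^2 = 0


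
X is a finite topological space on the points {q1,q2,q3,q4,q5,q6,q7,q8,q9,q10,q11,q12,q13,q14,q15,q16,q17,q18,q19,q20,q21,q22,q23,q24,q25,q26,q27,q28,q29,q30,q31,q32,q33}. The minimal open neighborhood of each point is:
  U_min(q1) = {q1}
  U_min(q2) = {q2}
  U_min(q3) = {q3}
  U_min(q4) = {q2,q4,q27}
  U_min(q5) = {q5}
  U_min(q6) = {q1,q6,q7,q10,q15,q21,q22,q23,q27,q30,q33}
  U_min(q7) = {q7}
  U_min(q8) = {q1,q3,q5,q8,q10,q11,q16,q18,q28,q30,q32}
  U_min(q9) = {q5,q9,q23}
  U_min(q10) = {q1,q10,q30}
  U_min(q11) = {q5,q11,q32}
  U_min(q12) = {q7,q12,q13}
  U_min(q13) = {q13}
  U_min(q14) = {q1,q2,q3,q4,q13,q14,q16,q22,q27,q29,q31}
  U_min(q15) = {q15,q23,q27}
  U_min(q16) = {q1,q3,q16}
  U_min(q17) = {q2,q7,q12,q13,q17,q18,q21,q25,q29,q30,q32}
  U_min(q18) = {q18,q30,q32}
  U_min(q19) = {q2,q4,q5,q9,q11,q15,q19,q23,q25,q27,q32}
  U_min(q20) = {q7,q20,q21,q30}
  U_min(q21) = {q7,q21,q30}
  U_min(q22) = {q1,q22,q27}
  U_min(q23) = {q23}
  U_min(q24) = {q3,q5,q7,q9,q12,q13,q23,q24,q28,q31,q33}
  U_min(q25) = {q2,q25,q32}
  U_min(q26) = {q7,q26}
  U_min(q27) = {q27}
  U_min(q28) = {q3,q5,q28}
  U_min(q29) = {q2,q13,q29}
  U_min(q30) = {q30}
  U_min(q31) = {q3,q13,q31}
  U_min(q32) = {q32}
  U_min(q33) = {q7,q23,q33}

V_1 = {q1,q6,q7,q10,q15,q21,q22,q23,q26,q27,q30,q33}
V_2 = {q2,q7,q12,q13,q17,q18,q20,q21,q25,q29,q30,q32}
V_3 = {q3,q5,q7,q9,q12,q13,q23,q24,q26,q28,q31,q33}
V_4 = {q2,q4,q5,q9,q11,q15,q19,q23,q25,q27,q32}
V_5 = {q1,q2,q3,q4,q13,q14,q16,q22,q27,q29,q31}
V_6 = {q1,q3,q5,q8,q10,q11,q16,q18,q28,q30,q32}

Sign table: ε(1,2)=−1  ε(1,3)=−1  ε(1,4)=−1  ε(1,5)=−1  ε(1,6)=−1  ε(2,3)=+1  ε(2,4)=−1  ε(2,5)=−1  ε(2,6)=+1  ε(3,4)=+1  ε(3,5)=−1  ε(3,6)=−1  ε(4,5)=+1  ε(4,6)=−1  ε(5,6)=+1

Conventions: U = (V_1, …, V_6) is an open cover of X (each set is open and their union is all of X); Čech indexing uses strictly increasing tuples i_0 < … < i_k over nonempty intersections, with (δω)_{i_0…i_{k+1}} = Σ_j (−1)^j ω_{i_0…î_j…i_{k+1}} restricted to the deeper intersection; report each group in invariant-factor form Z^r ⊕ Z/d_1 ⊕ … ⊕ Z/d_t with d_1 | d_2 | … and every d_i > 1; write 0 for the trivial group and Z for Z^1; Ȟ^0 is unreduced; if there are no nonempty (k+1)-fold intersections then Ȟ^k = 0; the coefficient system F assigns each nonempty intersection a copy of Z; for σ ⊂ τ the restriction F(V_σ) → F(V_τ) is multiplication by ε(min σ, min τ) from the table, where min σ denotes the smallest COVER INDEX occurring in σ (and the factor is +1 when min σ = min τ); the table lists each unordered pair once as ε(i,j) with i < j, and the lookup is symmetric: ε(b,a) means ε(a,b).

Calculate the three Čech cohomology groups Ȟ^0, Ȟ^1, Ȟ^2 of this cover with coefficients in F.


nerve simplices:
  V12={q7,q21,q30} V13={q7,q23,q26,q33} V14={q15,q23,q27} V15={q1,q22,q27} V16={q1,q10,q30} V23={q7,q12,q13} V24={q2,q25,q32} V25={q2,q13,q29} V26={q18,q30,q32} V34={q5,q9,q23} V35={q3,q13,q31} V36={q3,q5,q28} V45={q2,q4,q27} V46={q5,q11,q32} V56={q1,q3,q16}
  V123={q7} V126={q30} V134={q23} V145={q27} V156={q1} V235={q13} V245={q2} V246={q32} V346={q5} V356={q3}
C dims 6,15,10; δ0: rk 6, SNF 1^5·2; δ1: rk 9, SNF 1^9
degree 0: 6−6−0 = 0 → Ȟ^0 ≅ 0
degree 1: 15−9−6 = 0 plus torsion [2] → Ȟ^1 ≅ Z/2
degree 2: 10−0−9 = 1 → Ȟ^2 ≅ Z

Ȟ^0(U;F) ≅ 0; Ȟ^1(U;F) ≅ Z/2; Ȟ^2(U;F) ≅ Z


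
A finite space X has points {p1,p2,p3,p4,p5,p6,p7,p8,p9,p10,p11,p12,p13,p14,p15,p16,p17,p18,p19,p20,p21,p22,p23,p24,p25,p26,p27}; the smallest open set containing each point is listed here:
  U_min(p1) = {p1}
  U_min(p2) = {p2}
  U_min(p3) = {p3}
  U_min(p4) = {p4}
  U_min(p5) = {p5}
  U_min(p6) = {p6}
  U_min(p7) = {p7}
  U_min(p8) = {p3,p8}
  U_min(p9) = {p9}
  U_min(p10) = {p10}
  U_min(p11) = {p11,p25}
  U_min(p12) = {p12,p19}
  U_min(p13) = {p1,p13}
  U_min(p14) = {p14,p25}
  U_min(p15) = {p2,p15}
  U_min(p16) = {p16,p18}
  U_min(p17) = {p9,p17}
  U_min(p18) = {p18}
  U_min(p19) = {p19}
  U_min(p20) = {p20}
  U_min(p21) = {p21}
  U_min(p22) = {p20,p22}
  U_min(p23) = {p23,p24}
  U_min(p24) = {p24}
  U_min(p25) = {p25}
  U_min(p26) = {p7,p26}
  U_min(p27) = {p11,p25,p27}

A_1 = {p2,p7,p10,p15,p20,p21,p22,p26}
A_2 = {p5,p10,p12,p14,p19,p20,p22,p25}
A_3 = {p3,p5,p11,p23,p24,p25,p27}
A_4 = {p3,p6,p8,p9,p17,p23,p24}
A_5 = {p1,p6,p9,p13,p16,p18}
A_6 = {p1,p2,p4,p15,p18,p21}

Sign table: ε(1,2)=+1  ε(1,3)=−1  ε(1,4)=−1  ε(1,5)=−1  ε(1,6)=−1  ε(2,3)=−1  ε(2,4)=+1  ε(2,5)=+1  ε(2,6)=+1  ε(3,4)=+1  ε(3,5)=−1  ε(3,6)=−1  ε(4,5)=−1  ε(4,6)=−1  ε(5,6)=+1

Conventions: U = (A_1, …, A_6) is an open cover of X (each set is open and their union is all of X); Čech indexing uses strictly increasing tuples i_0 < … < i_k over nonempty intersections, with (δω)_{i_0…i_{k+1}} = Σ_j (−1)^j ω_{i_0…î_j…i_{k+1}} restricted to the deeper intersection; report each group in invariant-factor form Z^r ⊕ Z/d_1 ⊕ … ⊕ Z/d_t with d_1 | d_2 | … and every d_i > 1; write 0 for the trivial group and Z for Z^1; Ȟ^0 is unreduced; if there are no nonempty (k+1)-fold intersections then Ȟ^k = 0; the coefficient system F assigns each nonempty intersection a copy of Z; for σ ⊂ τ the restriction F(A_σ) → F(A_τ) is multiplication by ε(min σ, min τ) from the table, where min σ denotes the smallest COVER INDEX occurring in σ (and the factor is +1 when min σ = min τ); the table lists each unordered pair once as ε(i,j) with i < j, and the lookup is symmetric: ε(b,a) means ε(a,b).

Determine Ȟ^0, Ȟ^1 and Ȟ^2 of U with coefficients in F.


intersection data:
  A12={p10,p20,p22} A16={p2,p15,p21} A23={p5,p25} A34={p3,p23,p24} A45={p6,p9} A56={p1,p18}
C dims 6,6; δ0: rk 6, SNF 1^5·2
Ȟ^0 = (6 − 6) − 0 = 0, so Ȟ^0 ≅ 0
Ȟ^1 = (6 − 0) − 6 = 0 plus torsion [2], so Ȟ^1 ≅ Z/2
Ȟ^2 = (0 − 0) − 0 = 0, so Ȟ^2 ≅ 0

Ȟ^0 = 0,  Ȟ^1 = Z/2,  Ȟ^2 = 0


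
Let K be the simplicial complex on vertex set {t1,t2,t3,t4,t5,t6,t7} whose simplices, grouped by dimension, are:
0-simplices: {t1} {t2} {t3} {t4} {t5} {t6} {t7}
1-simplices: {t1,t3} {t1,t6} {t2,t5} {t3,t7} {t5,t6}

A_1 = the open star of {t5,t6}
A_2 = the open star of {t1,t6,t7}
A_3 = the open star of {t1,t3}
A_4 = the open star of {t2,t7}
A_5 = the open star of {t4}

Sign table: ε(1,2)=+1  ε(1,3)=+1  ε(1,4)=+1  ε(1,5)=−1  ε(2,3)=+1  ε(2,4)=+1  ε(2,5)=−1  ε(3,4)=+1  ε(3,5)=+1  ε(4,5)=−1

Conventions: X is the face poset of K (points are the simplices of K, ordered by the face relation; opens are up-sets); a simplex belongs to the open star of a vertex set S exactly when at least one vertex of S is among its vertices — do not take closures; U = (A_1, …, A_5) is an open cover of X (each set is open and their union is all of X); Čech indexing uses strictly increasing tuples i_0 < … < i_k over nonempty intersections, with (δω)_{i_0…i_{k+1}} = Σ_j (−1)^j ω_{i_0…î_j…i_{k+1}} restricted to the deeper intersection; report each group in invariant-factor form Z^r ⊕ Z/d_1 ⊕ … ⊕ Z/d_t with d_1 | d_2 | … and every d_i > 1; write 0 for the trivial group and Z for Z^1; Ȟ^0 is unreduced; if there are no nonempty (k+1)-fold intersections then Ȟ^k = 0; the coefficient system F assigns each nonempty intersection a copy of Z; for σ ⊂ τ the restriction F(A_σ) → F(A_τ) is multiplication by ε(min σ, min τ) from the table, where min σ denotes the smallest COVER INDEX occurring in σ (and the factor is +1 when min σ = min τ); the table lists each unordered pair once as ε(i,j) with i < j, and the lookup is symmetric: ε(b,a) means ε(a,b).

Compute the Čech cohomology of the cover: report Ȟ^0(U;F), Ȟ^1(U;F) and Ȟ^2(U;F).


nonempty intersections:
  A1={{t5},{t6},{t1,t6},{t2,t5},{t5,t6}} A2={{t1},{t6},{t7},{t1,t3},{t1,t6},{t3,t7},{t5,t6}} A3={{t1},{t3},{t1,t3},{t1,t6},{t3,t7}} A4={{t2},{t7},{t2,t5},{t3,t7}} A5={{t4}}
  A12={{t6},{t1,t6},{t5,t6}} A13={{t1,t6}} A14={{t2,t5}} A23={{t1},{t1,t3},{t1,t6},{t3,t7}} A24={{t7},{t3,t7}} A34={{t3,t7}}
  A123={{t1,t6}} A234={{t3,t7}}
C dims 5,6,2; δ0: rk 3, SNF 1^3; δ1: rk 2, SNF 1^2
Ȟ^0: (5−3)−0=2 ⇒ Z^2
Ȟ^1: (6−2)−3=1 ⇒ Z
Ȟ^2: (2−0)−2=0 ⇒ 0

Ȟ^0 ≅ Z^2, Ȟ^1 ≅ Z and Ȟ^2 ≅ 0


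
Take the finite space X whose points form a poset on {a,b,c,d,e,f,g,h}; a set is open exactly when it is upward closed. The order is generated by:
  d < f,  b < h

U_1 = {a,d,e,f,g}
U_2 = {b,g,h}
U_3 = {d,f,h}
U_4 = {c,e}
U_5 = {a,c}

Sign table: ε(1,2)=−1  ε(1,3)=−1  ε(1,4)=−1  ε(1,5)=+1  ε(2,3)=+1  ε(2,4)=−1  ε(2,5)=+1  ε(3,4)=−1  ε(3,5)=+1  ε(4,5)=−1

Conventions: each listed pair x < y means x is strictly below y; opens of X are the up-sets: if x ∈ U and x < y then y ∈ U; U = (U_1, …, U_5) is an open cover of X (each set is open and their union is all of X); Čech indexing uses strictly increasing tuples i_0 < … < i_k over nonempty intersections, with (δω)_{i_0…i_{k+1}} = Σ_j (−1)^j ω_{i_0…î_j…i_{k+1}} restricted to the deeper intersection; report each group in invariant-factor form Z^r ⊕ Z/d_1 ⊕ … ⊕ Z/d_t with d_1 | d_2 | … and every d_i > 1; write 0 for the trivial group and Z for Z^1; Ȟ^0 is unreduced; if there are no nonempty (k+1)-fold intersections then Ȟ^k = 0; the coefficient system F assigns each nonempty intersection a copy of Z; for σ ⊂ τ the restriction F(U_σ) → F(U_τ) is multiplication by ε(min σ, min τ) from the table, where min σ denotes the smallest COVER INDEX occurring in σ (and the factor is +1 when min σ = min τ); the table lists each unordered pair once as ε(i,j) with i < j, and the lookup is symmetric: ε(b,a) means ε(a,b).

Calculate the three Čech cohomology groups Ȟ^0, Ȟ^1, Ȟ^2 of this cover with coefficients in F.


Ȟ^0 = Z, Ȟ^1 = Z^2, Ȟ^2 = 0

nonempty overlaps:
  U12={g} U13={d,f} U14={e} U15={a} U23={h} U45={c}
C dims 5,6; δ0: rk 4, SNF 1^4
degree 0: 5−4−0 = 1 → Ȟ^0 ≅ Z
degree 1: 6−0−4 = 2 → Ȟ^1 ≅ Z^2
degree 2: 0−0−0 = 0 → Ȟ^2 ≅ 0


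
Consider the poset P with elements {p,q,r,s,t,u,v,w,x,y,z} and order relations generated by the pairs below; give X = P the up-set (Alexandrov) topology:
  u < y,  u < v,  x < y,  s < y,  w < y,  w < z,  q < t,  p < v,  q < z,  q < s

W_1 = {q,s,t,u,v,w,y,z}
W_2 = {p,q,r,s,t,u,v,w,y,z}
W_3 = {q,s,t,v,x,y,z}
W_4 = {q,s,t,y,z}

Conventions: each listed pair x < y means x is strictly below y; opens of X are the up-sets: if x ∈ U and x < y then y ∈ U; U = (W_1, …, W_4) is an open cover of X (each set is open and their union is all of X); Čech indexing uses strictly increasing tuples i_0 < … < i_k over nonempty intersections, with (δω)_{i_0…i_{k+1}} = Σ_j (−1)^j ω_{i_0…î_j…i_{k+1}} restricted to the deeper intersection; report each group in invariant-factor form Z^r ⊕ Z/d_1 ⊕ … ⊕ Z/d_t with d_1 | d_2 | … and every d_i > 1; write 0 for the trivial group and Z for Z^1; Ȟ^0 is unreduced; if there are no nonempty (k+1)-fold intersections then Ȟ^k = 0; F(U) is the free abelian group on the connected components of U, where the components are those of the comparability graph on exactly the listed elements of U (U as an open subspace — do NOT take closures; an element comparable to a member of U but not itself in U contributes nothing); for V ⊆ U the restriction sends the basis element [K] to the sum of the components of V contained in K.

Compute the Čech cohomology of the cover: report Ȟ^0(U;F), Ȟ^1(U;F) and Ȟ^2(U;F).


intersection data:
  W12={q,s,t,u,v,w,y,z} W13={q,s,t,v,y,z} W14={q,s,t,y,z} W23={q,s,t,v,y,z} W24={q,s,t,y,z} W34={q,s,t,y,z}
  W123={q,s,t,v,y,z} W124={q,s,t,y,z} W134={q,s,t,y,z} W234={q,s,t,y,z}
  W1234={q,s,t,y,z}
components per intersection:
  W1: {q,s,t,u,v,w,y,z}
  W2: {p,q,s,t,u,v,w,y,z} {r}
  W3: {q,s,t,x,y,z} {v}
  W4: {q,s,t,y,z}
  W12: {q,s,t,u,v,w,y,z}
  W13: {q,s,t,y,z} {v}
  W14: {q,s,t,y,z}
  W23: {q,s,t,y,z} {v}
  W24: {q,s,t,y,z}
  W34: {q,s,t,y,z}
  W123: {q,s,t,y,z} {v}
  W124: {q,s,t,y,z}
  W134: {q,s,t,y,z}
  W234: {q,s,t,y,z}
  W1234: {q,s,t,y,z}
C dims 6,8,5,1; δ0: rk 4, SNF 1^4; δ1: rk 4, SNF 1^4; δ2: rk 1, SNF 1^1
Ȟ^0 = (6 − 4) − 0 = 2, so Ȟ^0 ≅ Z^2
Ȟ^1 = (8 − 4) − 4 = 0, so Ȟ^1 ≅ 0
Ȟ^2 = (5 − 1) − 4 = 0, so Ȟ^2 ≅ 0

Ȟ^0 = Z^2; Ȟ^1 = 0; Ȟ^2 = 0


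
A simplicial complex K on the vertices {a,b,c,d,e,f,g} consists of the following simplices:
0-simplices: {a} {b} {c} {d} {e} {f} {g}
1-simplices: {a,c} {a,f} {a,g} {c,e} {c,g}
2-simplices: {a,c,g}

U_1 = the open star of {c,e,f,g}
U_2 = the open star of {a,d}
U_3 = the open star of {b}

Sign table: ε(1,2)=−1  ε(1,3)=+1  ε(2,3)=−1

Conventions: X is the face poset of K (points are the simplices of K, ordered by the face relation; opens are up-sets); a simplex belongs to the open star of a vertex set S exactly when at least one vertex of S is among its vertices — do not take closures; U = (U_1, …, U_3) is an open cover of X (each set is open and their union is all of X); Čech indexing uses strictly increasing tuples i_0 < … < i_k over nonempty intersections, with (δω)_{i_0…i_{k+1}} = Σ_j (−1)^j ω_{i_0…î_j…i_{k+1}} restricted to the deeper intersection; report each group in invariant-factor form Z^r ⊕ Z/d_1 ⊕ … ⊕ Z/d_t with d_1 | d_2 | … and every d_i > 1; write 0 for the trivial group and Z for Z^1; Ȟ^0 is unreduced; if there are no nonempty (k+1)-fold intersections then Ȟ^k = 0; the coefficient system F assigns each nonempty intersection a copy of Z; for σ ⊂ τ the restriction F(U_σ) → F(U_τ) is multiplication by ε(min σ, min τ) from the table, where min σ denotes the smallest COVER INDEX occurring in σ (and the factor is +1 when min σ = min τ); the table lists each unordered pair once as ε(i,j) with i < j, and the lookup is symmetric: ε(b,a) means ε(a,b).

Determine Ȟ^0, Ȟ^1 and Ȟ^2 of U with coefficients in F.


Ȟ^0 = Z^2, Ȟ^1 = 0, Ȟ^2 = 0

nonempty intersections:
  U1={{c},{e},{f},{g},{a,c},{a,f},{a,g},{c,e},{c,g},{a,c,g}} U2={{a},{d},{a,c},{a,f},{a,g},{a,c,g}} U3={{b}}
  U12={{a,c},{a,f},{a,g},{a,c,g}}
C dims 3,1; δ0: rk 1, SNF 1^1
Ȟ^0: (3−1)−0=2 ⇒ Z^2
Ȟ^1: (1−0)−1=0 ⇒ 0
Ȟ^2: (0−0)−0=0 ⇒ 0


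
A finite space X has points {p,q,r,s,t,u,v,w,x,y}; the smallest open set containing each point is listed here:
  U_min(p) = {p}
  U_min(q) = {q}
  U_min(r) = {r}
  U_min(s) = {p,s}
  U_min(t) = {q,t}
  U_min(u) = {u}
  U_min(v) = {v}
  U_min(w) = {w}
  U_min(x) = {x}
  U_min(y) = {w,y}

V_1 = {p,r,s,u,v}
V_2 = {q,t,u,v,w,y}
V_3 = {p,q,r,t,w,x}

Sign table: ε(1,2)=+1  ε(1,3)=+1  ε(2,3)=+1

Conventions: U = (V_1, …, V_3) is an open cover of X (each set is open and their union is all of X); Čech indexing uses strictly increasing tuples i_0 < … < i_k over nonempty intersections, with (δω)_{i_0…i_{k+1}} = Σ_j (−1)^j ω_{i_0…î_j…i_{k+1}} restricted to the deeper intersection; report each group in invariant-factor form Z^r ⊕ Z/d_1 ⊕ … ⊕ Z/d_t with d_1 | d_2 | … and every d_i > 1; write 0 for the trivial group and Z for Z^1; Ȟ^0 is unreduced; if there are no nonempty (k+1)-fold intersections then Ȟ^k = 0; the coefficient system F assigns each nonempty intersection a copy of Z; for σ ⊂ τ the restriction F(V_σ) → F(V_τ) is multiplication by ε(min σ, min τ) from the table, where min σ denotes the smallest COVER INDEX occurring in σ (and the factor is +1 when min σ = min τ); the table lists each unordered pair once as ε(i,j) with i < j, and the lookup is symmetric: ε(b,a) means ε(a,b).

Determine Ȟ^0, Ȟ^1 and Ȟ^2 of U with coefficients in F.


Ȟ^0(U;F) ≅ Z, Ȟ^1(U;F) ≅ Z and Ȟ^2(U;F) ≅ 0

nerve simplices:
  V12={u,v} V13={p,r} V23={q,t,w}
C dims 3,3; δ0: rk 2, SNF 1^2
degree 0: 3−2−0 = 1 → Ȟ^0 ≅ Z
degree 1: 3−0−2 = 1 → Ȟ^1 ≅ Z
degree 2: 0−0−0 = 0 → Ȟ^2 ≅ 0


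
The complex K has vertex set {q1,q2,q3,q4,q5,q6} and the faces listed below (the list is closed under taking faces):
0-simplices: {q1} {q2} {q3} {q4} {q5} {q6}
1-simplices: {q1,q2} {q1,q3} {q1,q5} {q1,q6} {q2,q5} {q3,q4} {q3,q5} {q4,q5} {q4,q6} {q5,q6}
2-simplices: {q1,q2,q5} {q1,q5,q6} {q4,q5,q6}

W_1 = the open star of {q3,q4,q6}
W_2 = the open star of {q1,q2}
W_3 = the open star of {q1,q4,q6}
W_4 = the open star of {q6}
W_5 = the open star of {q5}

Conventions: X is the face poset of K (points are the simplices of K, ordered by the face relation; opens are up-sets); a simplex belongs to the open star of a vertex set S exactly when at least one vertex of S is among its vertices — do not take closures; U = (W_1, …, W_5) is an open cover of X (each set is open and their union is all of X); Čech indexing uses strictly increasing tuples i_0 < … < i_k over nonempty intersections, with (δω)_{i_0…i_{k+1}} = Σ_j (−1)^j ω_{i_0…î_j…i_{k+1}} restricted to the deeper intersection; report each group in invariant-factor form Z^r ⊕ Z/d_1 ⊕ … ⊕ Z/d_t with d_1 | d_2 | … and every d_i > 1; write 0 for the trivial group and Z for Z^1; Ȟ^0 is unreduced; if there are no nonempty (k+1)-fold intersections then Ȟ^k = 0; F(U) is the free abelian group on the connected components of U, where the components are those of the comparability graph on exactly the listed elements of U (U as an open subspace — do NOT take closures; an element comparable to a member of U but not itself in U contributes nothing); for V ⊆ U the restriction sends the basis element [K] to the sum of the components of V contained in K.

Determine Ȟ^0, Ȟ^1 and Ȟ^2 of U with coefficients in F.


Ȟ^0(U;F) ≅ Z,  Ȟ^1(U;F) ≅ Z^2,  Ȟ^2(U;F) ≅ 0

nerve simplices:
  W1={{q3},{q4},{q6},{q1,q3},{q1,q6},{q3,q4},{q3,q5},{q4,q5},{q4,q6},{q5,q6},{q1,q5,q6},{q4,q5,q6}} W2={{q1},{q2},{q1,q2},{q1,q3},{q1,q5},{q1,q6},{q2,q5},{q1,q2,q5},{q1,q5,q6}} W3={{q1},{q4},{q6},{q1,q2},{q1,q3},{q1,q5},{q1,q6},{q3,q4},{q4,q5},{q4,q6},{q5,q6},{q1,q2,q5},{q1,q5,q6},{q4,q5,q6}} W4={{q6},{q1,q6},{q4,q6},{q5,q6},{q1,q5,q6},{q4,q5,q6}} W5={{q5},{q1,q5},{q2,q5},{q3,q5},{q4,q5},{q5,q6},{q1,q2,q5},{q1,q5,q6},{q4,q5,q6}}
  W12={{q1,q3},{q1,q6},{q1,q5,q6}} W13={{q4},{q6},{q1,q3},{q1,q6},{q3,q4},{q4,q5},{q4,q6},{q5,q6},{q1,q5,q6},{q4,q5,q6}} W14={{q6},{q1,q6},{q4,q6},{q5,q6},{q1,q5,q6},{q4,q5,q6}} W15={{q3,q5},{q4,q5},{q5,q6},{q1,q5,q6},{q4,q5,q6}} W23={{q1},{q1,q2},{q1,q3},{q1,q5},{q1,q6},{q1,q2,q5},{q1,q5,q6}} W24={{q1,q6},{q1,q5,q6}} W25={{q1,q5},{q2,q5},{q1,q2,q5},{q1,q5,q6}} W34={{q6},{q1,q6},{q4,q6},{q5,q6},{q1,q5,q6},{q4,q5,q6}} W35={{q1,q5},{q4,q5},{q5,q6},{q1,q2,q5},{q1,q5,q6},{q4,q5,q6}} W45={{q5,q6},{q1,q5,q6},{q4,q5,q6}}
  W123={{q1,q3},{q1,q6},{q1,q5,q6}} W124={{q1,q6},{q1,q5,q6}} W125={{q1,q5,q6}} W134={{q6},{q1,q6},{q4,q6},{q5,q6},{q1,q5,q6},{q4,q5,q6}} W135={{q4,q5},{q5,q6},{q1,q5,q6},{q4,q5,q6}} W145={{q5,q6},{q1,q5,q6},{q4,q5,q6}} W234={{q1,q6},{q1,q5,q6}} W235={{q1,q5},{q1,q2,q5},{q1,q5,q6}} W245={{q1,q5,q6}} W345={{q5,q6},{q1,q5,q6},{q4,q5,q6}}
  W1234={{q1,q6},{q1,q5,q6}} W1235={{q1,q5,q6}} W1245={{q1,q5,q6}} W1345={{q5,q6},{q1,q5,q6},{q4,q5,q6}} W2345={{q1,q5,q6}}
  W12345={{q1,q5,q6}}
components per intersection:
  W1: {{q3},{q4},{q6},{q1,q3},{q1,q6},{q3,q4},{q3,q5},{q4,q5},{q4,q6},{q5,q6},{q1,q5,q6},{q4,q5,q6}}
  W2: {{q1},{q2},{q1,q2},{q1,q3},{q1,q5},{q1,q6},{q2,q5},{q1,q2,q5},{q1,q5,q6}}
  W3: {{q1},{q4},{q6},{q1,q2},{q1,q3},{q1,q5},{q1,q6},{q3,q4},{q4,q5},{q4,q6},{q5,q6},{q1,q2,q5},{q1,q5,q6},{q4,q5,q6}}
  W4: {{q6},{q1,q6},{q4,q6},{q5,q6},{q1,q5,q6},{q4,q5,q6}}
  W5: {{q5},{q1,q5},{q2,q5},{q3,q5},{q4,q5},{q5,q6},{q1,q2,q5},{q1,q5,q6},{q4,q5,q6}}
  W12: {{q1,q3}} {{q1,q6},{q1,q5,q6}}
  W13: {{q4},{q6},{q1,q6},{q3,q4},{q4,q5},{q4,q6},{q5,q6},{q1,q5,q6},{q4,q5,q6}} {{q1,q3}}
  W14: {{q6},{q1,q6},{q4,q6},{q5,q6},{q1,q5,q6},{q4,q5,q6}}
  W15: {{q3,q5}} {{q4,q5},{q5,q6},{q1,q5,q6},{q4,q5,q6}}
  W23: {{q1},{q1,q2},{q1,q3},{q1,q5},{q1,q6},{q1,q2,q5},{q1,q5,q6}}
  W24: {{q1,q6},{q1,q5,q6}}
  W25: {{q1,q5},{q2,q5},{q1,q2,q5},{q1,q5,q6}}
  W34: {{q6},{q1,q6},{q4,q6},{q5,q6},{q1,q5,q6},{q4,q5,q6}}
  W35: {{q1,q5},{q4,q5},{q5,q6},{q1,q2,q5},{q1,q5,q6},{q4,q5,q6}}
  W45: {{q5,q6},{q1,q5,q6},{q4,q5,q6}}
  W123: {{q1,q3}} {{q1,q6},{q1,q5,q6}}
  W124: {{q1,q6},{q1,q5,q6}}
  W125: {{q1,q5,q6}}
  W134: {{q6},{q1,q6},{q4,q6},{q5,q6},{q1,q5,q6},{q4,q5,q6}}
  W135: {{q4,q5},{q5,q6},{q1,q5,q6},{q4,q5,q6}}
  W145: {{q5,q6},{q1,q5,q6},{q4,q5,q6}}
  W234: {{q1,q6},{q1,q5,q6}}
  W235: {{q1,q5},{q1,q2,q5},{q1,q5,q6}}
  W245: {{q1,q5,q6}}
  W345: {{q5,q6},{q1,q5,q6},{q4,q5,q6}}
  W1234: {{q1,q6},{q1,q5,q6}}
  W1235: {{q1,q5,q6}}
  W1245: {{q1,q5,q6}}
  W1345: {{q5,q6},{q1,q5,q6},{q4,q5,q6}}
  W2345: {{q1,q5,q6}}
  W12345: {{q1,q5,q6}}
C dims 5,13,11,5; δ0: rk 4, SNF 1^4; δ1: rk 7, SNF 1^7; δ2: rk 4, SNF 1^4
degree 0: 5−4−0 = 1 → Ȟ^0 ≅ Z
degree 1: 13−7−4 = 2 → Ȟ^1 ≅ Z^2
degree 2: 11−4−7 = 0 → Ȟ^2 ≅ 0


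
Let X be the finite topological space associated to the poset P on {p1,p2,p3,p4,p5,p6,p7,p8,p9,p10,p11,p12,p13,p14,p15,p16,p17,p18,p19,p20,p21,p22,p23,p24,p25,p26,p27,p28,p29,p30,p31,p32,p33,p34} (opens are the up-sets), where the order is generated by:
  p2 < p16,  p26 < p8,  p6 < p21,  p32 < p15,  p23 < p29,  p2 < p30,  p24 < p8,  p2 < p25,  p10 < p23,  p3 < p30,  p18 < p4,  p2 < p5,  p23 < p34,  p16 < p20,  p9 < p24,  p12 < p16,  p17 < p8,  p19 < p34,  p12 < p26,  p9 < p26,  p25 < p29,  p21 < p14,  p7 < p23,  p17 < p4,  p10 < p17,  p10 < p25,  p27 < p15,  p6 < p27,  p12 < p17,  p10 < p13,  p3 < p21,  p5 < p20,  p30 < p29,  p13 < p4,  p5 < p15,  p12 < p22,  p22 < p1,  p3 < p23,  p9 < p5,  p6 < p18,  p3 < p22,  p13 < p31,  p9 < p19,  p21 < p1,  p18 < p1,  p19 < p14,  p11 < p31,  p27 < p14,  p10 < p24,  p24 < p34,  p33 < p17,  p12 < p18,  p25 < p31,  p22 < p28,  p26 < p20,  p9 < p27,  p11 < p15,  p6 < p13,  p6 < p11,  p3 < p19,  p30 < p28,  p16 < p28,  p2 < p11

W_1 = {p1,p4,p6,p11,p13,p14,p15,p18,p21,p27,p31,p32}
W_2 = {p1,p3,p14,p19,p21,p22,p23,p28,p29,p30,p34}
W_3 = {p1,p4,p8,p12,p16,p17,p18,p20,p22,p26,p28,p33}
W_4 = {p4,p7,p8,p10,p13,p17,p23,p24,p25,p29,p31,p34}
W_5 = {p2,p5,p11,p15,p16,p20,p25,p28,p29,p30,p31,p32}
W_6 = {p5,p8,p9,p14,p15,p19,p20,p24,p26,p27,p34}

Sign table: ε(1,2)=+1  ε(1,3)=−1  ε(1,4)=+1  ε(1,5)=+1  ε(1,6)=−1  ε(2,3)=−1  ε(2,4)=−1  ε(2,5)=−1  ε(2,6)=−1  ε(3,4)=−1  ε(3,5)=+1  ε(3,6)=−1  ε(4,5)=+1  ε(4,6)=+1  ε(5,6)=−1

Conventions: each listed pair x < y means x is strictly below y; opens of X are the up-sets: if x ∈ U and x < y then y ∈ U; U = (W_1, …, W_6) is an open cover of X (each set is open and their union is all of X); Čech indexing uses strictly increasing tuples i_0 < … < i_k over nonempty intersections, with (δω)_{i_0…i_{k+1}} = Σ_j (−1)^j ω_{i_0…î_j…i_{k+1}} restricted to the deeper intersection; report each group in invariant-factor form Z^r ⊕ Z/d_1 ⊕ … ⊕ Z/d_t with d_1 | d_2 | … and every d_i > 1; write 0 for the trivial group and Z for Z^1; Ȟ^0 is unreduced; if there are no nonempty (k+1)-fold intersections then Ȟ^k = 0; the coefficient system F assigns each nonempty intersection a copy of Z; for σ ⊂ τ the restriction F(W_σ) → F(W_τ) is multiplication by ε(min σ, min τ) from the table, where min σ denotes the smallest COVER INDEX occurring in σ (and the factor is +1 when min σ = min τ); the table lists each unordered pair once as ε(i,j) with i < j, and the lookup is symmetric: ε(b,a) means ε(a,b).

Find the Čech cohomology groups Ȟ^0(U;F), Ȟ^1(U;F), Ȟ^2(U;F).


intersection data:
  W12={p1,p14,p21} W13={p1,p4,p18} W14={p4,p13,p31} W15={p11,p15,p31,p32} W16={p14,p15,p27} W23={p1,p22,p28} W24={p23,p29,p34} W25={p28,p29,p30} W26={p14,p19,p34} W34={p4,p8,p17} W35={p16,p20,p28} W36={p8,p20,p26} W45={p25,p29,p31} W46={p8,p24,p34} W56={p5,p15,p20}
  W123={p1} W126={p14} W134={p4} W145={p31} W156={p15} W235={p28} W245={p29} W246={p34} W346={p8} W356={p20}
C dims 6,15,10; δ0: rk 6, SNF 1^5·2; δ1: rk 9, SNF 1^9
Ȟ^0 = (6 − 6) − 0 = 0, so Ȟ^0 ≅ 0
Ȟ^1 = (15 − 9) − 6 = 0 plus torsion [2], so Ȟ^1 ≅ Z/2
Ȟ^2 = (10 − 0) − 9 = 1, so Ȟ^2 ≅ Z

Ȟ^0 ≅ 0, Ȟ^1 ≅ Z/2 and Ȟ^2 ≅ Z


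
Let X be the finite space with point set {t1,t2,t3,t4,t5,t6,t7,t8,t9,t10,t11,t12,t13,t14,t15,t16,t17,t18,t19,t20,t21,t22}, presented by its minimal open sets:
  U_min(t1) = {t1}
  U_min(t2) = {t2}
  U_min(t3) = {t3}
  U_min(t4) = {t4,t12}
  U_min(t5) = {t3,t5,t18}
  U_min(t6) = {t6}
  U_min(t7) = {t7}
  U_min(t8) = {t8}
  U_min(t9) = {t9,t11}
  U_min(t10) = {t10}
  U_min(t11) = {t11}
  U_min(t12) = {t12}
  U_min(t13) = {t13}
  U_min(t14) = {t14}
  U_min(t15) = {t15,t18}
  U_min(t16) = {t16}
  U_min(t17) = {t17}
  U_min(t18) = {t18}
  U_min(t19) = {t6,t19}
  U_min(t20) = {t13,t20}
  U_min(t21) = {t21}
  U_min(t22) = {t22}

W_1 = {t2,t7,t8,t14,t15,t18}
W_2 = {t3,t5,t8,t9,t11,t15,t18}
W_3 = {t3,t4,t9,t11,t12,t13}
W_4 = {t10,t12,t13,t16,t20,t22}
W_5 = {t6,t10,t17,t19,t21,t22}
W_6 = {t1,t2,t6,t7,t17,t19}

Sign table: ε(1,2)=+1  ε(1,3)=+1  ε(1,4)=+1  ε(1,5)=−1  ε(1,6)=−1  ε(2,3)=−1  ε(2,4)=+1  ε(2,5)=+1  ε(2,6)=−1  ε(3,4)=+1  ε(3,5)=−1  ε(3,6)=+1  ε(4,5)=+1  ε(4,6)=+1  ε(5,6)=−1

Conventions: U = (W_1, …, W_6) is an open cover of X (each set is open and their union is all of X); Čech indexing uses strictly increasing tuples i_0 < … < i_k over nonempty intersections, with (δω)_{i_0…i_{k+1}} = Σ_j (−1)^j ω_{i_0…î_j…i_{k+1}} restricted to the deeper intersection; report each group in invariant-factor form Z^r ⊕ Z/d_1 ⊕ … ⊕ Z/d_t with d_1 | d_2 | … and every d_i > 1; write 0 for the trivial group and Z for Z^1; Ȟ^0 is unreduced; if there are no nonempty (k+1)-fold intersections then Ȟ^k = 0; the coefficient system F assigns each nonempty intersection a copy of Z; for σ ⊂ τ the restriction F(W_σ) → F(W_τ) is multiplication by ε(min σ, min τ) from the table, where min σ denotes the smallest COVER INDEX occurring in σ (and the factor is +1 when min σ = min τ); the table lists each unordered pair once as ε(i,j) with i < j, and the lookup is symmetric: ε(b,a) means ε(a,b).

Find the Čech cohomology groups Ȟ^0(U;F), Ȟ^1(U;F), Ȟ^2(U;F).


Ȟ^0 ≅ 0, Ȟ^1 ≅ Z/2, Ȟ^2 ≅ 0

nerve of the cover:
  W12={t8,t15,t18} W16={t2,t7} W23={t3,t9,t11} W34={t12,t13} W45={t10,t22} W56={t6,t17,t19}
C dims 6,6; δ0: rk 6, SNF 1^5·2
Ȟ^0 = (6 − 6) − 0 = 0, so Ȟ^0 ≅ 0
Ȟ^1 = (6 − 0) − 6 = 0 plus torsion [2], so Ȟ^1 ≅ Z/2
Ȟ^2 = (0 − 0) − 0 = 0, so Ȟ^2 ≅ 0


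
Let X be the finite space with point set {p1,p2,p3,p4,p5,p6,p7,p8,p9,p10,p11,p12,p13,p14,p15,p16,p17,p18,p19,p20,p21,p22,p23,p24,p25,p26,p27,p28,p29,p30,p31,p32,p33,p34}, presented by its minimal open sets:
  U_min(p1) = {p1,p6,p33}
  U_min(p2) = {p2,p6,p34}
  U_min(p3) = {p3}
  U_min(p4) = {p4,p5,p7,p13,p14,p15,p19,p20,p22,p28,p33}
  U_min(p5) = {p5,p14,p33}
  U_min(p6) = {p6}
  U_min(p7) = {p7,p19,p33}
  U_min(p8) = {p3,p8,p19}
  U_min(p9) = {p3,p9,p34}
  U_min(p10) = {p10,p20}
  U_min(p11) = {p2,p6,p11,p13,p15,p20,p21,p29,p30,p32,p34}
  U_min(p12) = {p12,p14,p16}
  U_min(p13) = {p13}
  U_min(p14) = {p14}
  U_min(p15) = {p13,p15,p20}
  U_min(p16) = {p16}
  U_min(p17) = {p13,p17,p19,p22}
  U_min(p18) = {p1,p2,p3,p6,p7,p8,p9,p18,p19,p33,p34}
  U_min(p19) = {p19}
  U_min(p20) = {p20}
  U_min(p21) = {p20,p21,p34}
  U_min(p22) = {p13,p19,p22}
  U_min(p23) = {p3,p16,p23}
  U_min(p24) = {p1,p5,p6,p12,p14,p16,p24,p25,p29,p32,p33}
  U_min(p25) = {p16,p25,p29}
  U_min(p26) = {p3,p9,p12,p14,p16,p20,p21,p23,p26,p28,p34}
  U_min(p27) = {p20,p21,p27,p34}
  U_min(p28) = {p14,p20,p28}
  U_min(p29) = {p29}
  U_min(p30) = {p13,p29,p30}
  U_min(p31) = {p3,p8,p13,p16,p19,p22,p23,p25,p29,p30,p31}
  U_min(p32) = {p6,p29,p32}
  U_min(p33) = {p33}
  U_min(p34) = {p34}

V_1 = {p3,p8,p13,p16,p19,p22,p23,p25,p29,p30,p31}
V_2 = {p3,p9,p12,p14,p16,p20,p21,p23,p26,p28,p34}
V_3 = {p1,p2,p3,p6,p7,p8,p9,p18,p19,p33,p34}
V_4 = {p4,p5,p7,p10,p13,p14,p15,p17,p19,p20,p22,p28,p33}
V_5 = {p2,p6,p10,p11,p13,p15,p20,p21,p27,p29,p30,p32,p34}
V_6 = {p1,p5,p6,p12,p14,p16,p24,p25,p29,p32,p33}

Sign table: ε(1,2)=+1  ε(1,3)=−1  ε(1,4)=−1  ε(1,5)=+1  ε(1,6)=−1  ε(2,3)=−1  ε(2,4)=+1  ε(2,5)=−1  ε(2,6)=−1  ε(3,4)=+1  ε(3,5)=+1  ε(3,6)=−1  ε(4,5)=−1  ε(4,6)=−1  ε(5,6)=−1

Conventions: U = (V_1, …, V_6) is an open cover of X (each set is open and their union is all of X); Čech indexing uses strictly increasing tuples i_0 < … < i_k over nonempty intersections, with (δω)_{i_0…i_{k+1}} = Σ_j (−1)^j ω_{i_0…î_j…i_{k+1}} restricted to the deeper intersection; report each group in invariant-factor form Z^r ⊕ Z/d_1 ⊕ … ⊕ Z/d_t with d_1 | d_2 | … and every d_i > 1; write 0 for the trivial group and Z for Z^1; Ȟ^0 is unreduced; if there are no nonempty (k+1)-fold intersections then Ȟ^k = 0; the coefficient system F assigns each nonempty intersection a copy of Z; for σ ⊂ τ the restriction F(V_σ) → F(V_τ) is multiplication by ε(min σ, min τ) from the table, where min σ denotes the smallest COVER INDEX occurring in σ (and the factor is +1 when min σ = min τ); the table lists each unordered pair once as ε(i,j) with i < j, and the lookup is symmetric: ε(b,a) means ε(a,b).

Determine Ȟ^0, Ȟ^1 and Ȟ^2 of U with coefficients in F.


nonempty intersections:
  V12={p3,p16,p23} V13={p3,p8,p19} V14={p13,p19,p22} V15={p13,p29,p30} V16={p16,p25,p29} V23={p3,p9,p34} V24={p14,p20,p28} V25={p20,p21,p34} V26={p12,p14,p16} V34={p7,p19,p33} V35={p2,p6,p34} V36={p1,p6,p33} V45={p10,p13,p15,p20} V46={p5,p14,p33} V56={p6,p29,p32}
  V123={p3} V126={p16} V134={p19} V145={p13} V156={p29} V235={p34} V245={p20} V246={p14} V346={p33} V356={p6}
C dims 6,15,10; δ0: rk 6, SNF 1^5·2; δ1: rk 9, SNF 1^9
Ȟ^0: (6−6)−0=0 ⇒ 0
Ȟ^1: (15−9)−6=0 plus torsion [2] ⇒ Z/2
Ȟ^2: (10−0)−9=1 ⇒ Z

Ȟ^0 ≅ 0,  Ȟ^1 ≅ Z/2,  Ȟ^2 ≅ Z


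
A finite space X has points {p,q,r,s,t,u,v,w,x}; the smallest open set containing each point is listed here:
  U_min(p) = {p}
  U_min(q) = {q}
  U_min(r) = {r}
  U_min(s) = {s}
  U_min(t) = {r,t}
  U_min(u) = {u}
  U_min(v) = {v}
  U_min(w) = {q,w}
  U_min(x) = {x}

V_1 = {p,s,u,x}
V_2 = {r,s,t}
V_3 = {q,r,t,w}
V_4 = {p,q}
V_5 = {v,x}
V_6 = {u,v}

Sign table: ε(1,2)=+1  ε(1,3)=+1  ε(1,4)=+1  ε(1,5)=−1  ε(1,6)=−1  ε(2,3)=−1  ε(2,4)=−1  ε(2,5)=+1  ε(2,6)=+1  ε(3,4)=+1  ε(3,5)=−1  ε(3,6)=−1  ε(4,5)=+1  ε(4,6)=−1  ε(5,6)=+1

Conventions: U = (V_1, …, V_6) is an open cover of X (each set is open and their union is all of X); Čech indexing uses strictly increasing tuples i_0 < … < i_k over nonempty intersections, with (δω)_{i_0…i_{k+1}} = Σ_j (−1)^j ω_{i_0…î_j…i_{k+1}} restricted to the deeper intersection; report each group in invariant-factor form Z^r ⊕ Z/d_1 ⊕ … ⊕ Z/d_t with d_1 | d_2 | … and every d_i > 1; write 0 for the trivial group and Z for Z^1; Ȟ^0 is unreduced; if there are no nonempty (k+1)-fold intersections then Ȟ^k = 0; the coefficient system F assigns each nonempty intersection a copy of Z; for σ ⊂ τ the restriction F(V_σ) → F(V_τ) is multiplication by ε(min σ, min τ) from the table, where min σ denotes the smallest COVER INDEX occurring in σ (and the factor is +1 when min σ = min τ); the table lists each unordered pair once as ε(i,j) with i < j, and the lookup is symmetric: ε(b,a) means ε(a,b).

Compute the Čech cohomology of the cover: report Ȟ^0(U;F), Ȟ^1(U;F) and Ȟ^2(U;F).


cover nerve:
  V12={s} V14={p} V15={x} V16={u} V23={r,t} V34={q} V56={v}
C dims 6,7; δ0: rk 6, SNF 1^5·2
Ȟ^0: (6−6)−0=0 ⇒ 0
Ȟ^1: (7−0)−6=1 plus torsion [2] ⇒ Z ⊕ Z/2
Ȟ^2: (0−0)−0=0 ⇒ 0

Ȟ^0 ≅ 0,  Ȟ^1 ≅ Z ⊕ Z/2,  Ȟ^2 ≅ 0


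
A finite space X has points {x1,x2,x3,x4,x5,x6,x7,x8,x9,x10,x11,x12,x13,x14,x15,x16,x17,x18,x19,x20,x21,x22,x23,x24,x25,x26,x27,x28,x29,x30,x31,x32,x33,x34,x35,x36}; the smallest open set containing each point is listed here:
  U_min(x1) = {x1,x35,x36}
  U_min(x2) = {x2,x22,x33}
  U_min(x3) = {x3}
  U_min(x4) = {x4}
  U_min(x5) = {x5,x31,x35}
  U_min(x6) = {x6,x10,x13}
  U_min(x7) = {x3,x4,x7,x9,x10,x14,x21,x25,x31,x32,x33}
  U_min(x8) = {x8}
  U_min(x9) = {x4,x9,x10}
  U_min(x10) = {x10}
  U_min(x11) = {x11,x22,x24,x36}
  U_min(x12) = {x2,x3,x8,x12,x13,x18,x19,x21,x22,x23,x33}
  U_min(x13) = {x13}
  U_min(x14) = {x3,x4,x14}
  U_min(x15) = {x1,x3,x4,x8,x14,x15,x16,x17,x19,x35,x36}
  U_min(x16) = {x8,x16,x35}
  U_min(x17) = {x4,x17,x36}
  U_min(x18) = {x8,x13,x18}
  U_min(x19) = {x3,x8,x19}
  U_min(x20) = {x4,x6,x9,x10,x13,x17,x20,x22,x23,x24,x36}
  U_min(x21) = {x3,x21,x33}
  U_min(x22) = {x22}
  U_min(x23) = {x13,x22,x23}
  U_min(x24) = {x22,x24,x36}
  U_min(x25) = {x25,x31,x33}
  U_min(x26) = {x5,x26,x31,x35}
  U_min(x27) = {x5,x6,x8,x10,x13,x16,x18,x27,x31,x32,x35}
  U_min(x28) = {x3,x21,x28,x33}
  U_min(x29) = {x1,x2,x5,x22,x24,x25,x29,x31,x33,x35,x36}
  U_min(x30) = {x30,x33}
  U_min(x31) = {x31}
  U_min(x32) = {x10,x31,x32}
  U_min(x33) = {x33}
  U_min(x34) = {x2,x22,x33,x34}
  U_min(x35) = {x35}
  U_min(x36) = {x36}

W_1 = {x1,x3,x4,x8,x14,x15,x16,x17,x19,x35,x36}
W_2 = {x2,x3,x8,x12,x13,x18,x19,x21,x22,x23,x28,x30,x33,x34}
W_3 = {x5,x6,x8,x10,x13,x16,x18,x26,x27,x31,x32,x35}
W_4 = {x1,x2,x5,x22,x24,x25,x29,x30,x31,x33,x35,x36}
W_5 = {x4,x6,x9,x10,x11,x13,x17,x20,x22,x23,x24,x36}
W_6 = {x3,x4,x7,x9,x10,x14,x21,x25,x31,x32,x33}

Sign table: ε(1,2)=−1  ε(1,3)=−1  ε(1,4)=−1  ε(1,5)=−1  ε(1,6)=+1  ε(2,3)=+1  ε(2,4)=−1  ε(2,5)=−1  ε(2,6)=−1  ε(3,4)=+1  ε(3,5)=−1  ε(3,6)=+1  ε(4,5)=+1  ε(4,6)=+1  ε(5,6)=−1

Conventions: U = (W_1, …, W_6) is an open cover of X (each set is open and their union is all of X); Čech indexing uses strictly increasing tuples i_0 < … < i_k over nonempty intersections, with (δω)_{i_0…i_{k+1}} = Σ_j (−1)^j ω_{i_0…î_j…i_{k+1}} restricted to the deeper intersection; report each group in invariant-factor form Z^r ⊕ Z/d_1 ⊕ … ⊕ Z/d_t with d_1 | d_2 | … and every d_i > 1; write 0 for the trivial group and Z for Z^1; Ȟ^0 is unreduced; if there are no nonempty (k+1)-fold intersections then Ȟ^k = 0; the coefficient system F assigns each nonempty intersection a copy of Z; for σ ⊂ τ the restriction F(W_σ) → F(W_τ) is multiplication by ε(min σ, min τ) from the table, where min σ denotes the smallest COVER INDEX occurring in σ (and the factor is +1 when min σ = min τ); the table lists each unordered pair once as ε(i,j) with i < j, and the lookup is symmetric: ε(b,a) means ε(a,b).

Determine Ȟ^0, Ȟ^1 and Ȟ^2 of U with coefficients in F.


nonempty overlaps:
  W12={x3,x8,x19} W13={x8,x16,x35} W14={x1,x35,x36} W15={x4,x17,x36} W16={x3,x4,x14} W23={x8,x13,x18} W24={x2,x22,x30,x33} W25={x13,x22,x23} W26={x3,x21,x33} W34={x5,x31,x35} W35={x6,x10,x13} W36={x10,x31,x32} W45={x22,x24,x36} W46={x25,x31,x33} W56={x4,x9,x10}
  W123={x8} W126={x3} W134={x35} W145={x36} W156={x4} W235={x13} W245={x22} W246={x33} W346={x31} W356={x10}
C dims 6,15,10; δ0: rk 6, SNF 1^5·2; δ1: rk 9, SNF 1^9
degree 0: 6−6−0 = 0 → Ȟ^0 ≅ 0
degree 1: 15−9−6 = 0 plus torsion [2] → Ȟ^1 ≅ Z/2
degree 2: 10−0−9 = 1 → Ȟ^2 ≅ Z

Ȟ^0(U;F) ≅ 0,  Ȟ^1(U;F) ≅ Z/2,  Ȟ^2(U;F) ≅ Z
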